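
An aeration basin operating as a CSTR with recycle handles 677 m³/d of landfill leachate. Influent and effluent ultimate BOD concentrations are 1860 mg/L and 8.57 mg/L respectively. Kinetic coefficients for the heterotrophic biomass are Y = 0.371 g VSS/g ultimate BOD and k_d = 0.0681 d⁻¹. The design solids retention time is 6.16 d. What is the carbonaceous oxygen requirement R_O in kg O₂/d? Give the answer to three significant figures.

Observed yield with endogenous decay: Y_obs = Y / (1 + k_d·θ_c) = 0.371 / (1 + 0.0681 × 6.16) = 0.371 / 1.419 = 0.2614 g VSS/g ultimate BOD.
Substrate removed = Q·(S₀ − S) = 677 m³/d × (1860 − 8.57) g/m³ = 1.25×10^6 g/d = 1253 kg/d.
Biomass synthesised: P_X = Y_obs × 1253 = 327.6 kg VSS/d.
Carbonaceous O₂ demand = substrate oxidised − cell-mass equivalent = 1253 − 1.42 × 327.6 = 788.2 kg O₂/d.

R_O ≈ 788 kg O₂/d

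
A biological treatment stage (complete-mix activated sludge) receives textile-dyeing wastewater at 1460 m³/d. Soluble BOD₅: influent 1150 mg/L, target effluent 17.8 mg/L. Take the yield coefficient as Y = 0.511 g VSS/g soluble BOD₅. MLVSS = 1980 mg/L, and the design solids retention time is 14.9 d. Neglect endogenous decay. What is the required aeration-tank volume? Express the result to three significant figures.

Biomass mass balance (decay neglected): V·X = Y·Q·(S₀ − S)·θ_c, so V = 0.511 × 1460 × (1150 − 17.8) × 14.9 / 1980 = 6356 m³.

V ≈ 6360 m³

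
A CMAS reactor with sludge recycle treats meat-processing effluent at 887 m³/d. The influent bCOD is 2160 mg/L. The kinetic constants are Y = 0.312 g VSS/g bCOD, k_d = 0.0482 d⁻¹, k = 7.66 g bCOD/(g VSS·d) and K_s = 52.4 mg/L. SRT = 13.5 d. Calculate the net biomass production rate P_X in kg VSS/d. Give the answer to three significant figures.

Effluent substrate depends only on kinetics and SRT: S = K_s(1 + k_d θ_c) / [θ_c(Yk − k_d) − 1] = 52.4 × (1 + 0.0482 × 13.5) / [13.5 × (0.312 × 7.66 − 0.0482) − 1] = 86.50 / 30.61 = 2.825 mg/L.
Correct the yield for decay: Y_obs = Y/(1 + k_d θ_c) = 0.312 / (1 + 0.0482 × 13.5) = 0.312 / 1.651 = 0.1890.
Mass of bCOD removed per day: Q(S₀ − S) = 887 × 2157 g/m³ = 1913 kg/d.
P_X = Y_obs · Q(S₀ − S) = 0.1890 × 1913 = 361.7 kg VSS/d.

P_X ≈ 362 kg VSS/d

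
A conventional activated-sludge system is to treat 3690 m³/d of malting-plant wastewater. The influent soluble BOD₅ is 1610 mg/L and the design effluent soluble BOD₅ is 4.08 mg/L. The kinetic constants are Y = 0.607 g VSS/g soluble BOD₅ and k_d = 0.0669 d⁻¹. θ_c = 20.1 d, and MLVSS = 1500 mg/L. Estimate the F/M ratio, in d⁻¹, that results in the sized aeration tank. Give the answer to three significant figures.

Steady-state biomass mass balance: V·X·(1 + k_d·θ_c) = Y·Q·(S₀ − S)·θ_c, so V = 0.607 × 3690 × (1610 − 4.08) × 20.1 / [1500 × (1 + 0.0669 × 20.1)] = 7.23×10^7 / 3517 = 20557 m³.
Food-to-microorganism ratio F/M = Q S₀ / (V X) = 3690 × 1610 / (20557 × 1500) = 0.1927 d⁻¹.

F/M ≈ 0.193 d⁻¹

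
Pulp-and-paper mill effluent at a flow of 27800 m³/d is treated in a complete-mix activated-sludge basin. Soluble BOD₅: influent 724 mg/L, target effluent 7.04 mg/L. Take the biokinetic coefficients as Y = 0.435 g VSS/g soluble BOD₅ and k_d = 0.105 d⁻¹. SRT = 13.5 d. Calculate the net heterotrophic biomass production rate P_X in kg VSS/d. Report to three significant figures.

P_X ≈ 3590 kg VSS/d

Correct the yield for decay: Y_obs = Y/(1 + k_d θ_c) = 0.435 / (1 + 0.105 × 13.5) = 0.435 / 2.417 = 0.1799.
Substrate removed = Q·(S₀ − S) = 27800 m³/d × (724 − 7.04) g/m³ = 1.99×10^7 g/d = 19931 kg/d.
Biomass produced: P_X = Y_obs·Q·ΔS = 0.1799 × 19931 ≈ 3586 kg VSS/d.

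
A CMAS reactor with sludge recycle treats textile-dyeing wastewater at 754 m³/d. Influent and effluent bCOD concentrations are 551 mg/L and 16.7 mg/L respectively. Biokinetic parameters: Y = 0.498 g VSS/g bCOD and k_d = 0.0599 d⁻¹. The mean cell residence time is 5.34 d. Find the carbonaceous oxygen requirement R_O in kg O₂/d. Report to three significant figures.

R_O ≈ 187 kg O₂/d

Correct the yield for decay: Y_obs = Y/(1 + k_d θ_c) = 0.498 / (1 + 0.0599 × 5.34) = 0.498 / 1.320 = 0.3773.
ΔS = 551 − 16.7 = 534.3 mg/L, so the substrate removal rate is 754 × 534.3/1000 = 402.9 kg bCOD/d.
P_X = Y_obs·Q·(S₀ − S) = 0.3773 × 402.9 = 152.0 kg VSS/d.
R_O = Q·(S₀ − S) − 1.42·P_X = 402.9 − 1.42 × 152.0 = 187.0 kg O₂/d.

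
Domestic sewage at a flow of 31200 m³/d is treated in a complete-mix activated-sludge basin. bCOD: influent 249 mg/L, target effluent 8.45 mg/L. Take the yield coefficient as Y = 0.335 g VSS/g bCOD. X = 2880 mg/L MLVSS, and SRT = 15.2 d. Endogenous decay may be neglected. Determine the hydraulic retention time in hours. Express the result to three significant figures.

τ ≈ 10.2 h

V·X = Y·Q·ΔS·θ_c gives V = 0.335 × 31200 × (249 − 8.45) × 15.2 / 2880 = 13270 m³.
HRT = V/Q = 13270 m³ / 31200 m³·d⁻¹ = 0.4253 d × 24 = 10.21 h.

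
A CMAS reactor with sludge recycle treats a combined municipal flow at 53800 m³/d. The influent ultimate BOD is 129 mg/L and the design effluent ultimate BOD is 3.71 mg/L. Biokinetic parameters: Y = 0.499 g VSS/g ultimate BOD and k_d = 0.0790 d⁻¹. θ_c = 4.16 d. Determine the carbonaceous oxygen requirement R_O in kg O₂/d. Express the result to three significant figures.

R_O ≈ 3150 kg O₂/d

Y_obs = Y / (1 + k_d θ_c) = 0.499 / (1 + 0.0790 × 4.16) = 0.499 / 1.329 = 0.3756.
Substrate removed = Q·(S₀ − S) = 53800 m³/d × (129 − 3.71) g/m³ = 6.74×10^6 g/d = 6741 kg/d.
P_X = Y_obs·Q·(S₀ − S) = 0.3756 × 6741 = 2532 kg VSS/d.
R_O = Q·ΔS − 1.42 P_X = 6741 − 3595 = 3146 kg O₂/d.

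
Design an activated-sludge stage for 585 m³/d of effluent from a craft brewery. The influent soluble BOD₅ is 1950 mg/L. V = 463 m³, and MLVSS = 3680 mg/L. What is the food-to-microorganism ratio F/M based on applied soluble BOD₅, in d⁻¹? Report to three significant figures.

F/M = applied load / biomass = Q·S₀/(V·X) = 585 × 1950 / (463.0 × 3680) = 0.6695 d⁻¹.

F/M ≈ 0.670 d⁻¹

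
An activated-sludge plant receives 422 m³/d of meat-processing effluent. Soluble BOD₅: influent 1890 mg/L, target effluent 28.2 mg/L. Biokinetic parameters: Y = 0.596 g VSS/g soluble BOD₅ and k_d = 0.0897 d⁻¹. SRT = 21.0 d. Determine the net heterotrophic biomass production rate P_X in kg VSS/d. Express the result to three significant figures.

P_X ≈ 162 kg VSS/d

The observed yield is Y_obs = Y/(1 + k_d·θ_c) = 0.596 / (1 + 0.0897 × 21.0) = 0.596 / 2.884 = 0.2067 g VSS per g soluble BOD₅ removed.
Substrate removed = Q·(S₀ − S) = 422 m³/d × (1890 − 28.2) g/m³ = 7.86×10^5 g/d = 785.7 kg/d.
Net biomass production P_X = Y_obs × Q·(S₀ − S) = 0.2067 × 785.7 = 162.4 kg VSS/d.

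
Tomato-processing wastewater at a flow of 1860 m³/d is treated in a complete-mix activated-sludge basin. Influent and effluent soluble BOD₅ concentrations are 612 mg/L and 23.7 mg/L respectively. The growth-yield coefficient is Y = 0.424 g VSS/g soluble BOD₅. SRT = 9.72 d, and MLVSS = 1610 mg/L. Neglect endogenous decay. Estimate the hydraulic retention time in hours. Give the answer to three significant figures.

Biomass mass balance (decay neglected): V·X = Y·Q·(S₀ − S)·θ_c, so V = 0.424 × 1860 × (612 − 23.7) × 9.72 / 1610 = 2801 m³.
τ = V/Q = 2801/1860 = 1.506 d, or 36.14 h.

τ ≈ 36.1 h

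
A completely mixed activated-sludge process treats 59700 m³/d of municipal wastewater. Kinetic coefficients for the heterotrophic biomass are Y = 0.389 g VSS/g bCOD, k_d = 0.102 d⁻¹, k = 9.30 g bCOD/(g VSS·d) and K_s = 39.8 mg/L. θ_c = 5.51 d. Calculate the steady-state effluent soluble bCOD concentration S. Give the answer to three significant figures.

S ≈ 3.38 mg/L

From the Monod/SRT balance for a CMAS, S = K_s·(1+k_d θ_c)/[θ_c·(Y k − k_d) − 1] = 39.8 × (1 + 0.102 × 5.51) / [5.51 × (0.389 × 9.30 − 0.102) − 1] = 62.17 / 18.37 = 3.384 mg/L.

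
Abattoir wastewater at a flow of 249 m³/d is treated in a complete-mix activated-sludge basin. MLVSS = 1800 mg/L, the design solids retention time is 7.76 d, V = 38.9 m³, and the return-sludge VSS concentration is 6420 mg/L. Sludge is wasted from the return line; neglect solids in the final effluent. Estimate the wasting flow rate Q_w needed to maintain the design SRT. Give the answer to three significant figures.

Q_w = (V·X)/(θ_c X_r) = 38.90 × 1800 / (7.76 × 6420) = 1.405 m³/d.

Q_w ≈ 1.41 m³/d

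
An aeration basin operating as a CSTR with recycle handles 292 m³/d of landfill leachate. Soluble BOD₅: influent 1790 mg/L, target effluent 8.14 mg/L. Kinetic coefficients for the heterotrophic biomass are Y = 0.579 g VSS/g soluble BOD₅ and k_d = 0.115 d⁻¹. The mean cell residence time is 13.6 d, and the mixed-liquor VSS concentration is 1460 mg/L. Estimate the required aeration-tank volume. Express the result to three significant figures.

V ≈ 1090 m³

Steady-state biomass mass balance: V·X·(1 + k_d·θ_c) = Y·Q·(S₀ − S)·θ_c, so V = 0.579 × 292 × (1790 − 8.14) × 13.6 / [1460 × (1 + 0.115 × 13.6)] = 4.1×10^6 / 3743 = 1094 m³.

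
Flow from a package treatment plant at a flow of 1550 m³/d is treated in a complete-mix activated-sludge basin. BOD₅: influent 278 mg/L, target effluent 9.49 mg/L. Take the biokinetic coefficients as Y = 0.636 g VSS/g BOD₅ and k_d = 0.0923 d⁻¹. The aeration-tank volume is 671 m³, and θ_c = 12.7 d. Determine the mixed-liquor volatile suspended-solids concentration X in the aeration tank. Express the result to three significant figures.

X = Y·Q·ΔS·θ_c / [V·(1 + k_d θ_c)] = 0.636 × 1550 × (278 − 9.49) × 12.7 / [671 × (1 + 0.0923 × 12.7)] = 2306 mg/L.

X ≈ 2310 mg/L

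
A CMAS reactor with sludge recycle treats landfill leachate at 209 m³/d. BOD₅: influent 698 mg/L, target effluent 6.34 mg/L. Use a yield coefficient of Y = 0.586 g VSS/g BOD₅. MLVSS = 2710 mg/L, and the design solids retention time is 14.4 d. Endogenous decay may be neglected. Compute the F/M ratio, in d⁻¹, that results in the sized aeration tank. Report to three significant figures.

F/M ≈ 0.120 d⁻¹

With k_d = 0 the design equation reduces to V = Y Q (S₀−S) θ_c / X = 0.586 × 209 × (698 − 6.34) × 14.4 / 2710 = 450.1 m³.
F/M = applied load / biomass = Q·S₀/(V·X) = 209 × 698 / (450.1 × 2710) = 0.1196 d⁻¹.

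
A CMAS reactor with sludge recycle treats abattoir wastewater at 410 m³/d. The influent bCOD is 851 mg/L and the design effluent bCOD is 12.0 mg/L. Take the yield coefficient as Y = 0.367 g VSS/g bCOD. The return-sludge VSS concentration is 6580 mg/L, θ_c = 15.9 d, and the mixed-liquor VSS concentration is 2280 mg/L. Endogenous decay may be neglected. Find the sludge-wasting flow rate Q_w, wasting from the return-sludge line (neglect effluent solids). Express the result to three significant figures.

With k_d = 0 the design equation reduces to V = Y Q (S₀−S) θ_c / X = 0.367 × 410 × (851 − 12.0) × 15.9 / 2280 = 880.4 m³.
Q_w = (V·X)/(θ_c X_r) = 880.4 × 2280 / (15.9 × 6580) = 19.19 m³/d.

Q_w ≈ 19.2 m³/d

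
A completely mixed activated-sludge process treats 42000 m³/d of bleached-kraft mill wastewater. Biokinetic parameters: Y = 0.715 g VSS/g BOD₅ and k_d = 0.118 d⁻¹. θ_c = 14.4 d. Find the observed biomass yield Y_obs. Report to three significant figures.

Correct the yield for decay: Y_obs = Y/(1 + k_d θ_c) = 0.715 / (1 + 0.118 × 14.4) = 0.715 / 2.699 = 0.2649.

Y_obs ≈ 0.265 g VSS/g BOD₅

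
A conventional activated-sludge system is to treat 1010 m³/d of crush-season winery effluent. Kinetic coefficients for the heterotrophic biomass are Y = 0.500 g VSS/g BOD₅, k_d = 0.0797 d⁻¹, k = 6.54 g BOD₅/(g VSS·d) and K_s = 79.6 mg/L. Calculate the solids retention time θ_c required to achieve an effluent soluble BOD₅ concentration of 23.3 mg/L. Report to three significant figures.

θ_c ≈ 1.51 d

From 1/θ_c = Y·k·S/(K_s + S) − k_d: Y·k·S/(K_s+S) = 0.500 × 6.54 × 23.3 / (79.6 + 23.3) = 0.7404 d⁻¹.
1/θ_c = 0.7404 − 0.0797 = 0.6607 d⁻¹, so θ_c = 1.513 d.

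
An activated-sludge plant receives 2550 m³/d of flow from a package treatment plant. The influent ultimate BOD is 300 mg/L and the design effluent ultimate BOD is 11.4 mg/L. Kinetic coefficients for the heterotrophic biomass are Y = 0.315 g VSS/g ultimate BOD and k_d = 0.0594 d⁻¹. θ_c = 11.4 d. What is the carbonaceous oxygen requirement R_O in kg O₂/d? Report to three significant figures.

R_O ≈ 540 kg O₂/d

Y_obs = Y / (1 + k_d θ_c) = 0.315 / (1 + 0.0594 × 11.4) = 0.315 / 1.677 = 0.1878.
Mass of ultimate BOD removed per day: Q(S₀ − S) = 2550 × 288.6 g/m³ = 735.9 kg/d.
Net sludge production P_X = 0.1878 × 735.9 = 138.2 kg VSS/d.
R_O = Q·ΔS − 1.42 P_X = 735.9 − 196.3 = 539.7 kg O₂/d.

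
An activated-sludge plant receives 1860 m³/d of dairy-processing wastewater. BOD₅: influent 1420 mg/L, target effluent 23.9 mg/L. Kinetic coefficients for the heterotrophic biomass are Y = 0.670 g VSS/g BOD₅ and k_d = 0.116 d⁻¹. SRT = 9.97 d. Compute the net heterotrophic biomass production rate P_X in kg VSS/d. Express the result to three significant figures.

P_X ≈ 807 kg VSS/d

Correct the yield for decay: Y_obs = Y/(1 + k_d θ_c) = 0.670 / (1 + 0.116 × 9.97) = 0.670 / 2.157 = 0.3107.
Mass of BOD₅ removed per day: Q(S₀ − S) = 1860 × 1396 g/m³ = 2597 kg/d.
Net biomass production P_X = Y_obs × Q·(S₀ − S) = 0.3107 × 2597 = 806.8 kg VSS/d.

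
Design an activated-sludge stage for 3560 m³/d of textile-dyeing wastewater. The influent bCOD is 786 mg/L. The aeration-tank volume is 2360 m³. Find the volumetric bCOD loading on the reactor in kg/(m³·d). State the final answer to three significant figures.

L_v = Q S₀ / V = 3560 × 786 × 10⁻³ / 2360 = 1.186 kg/(m³·d).

L_v ≈ 1.19 kg bCOD/(m³·d)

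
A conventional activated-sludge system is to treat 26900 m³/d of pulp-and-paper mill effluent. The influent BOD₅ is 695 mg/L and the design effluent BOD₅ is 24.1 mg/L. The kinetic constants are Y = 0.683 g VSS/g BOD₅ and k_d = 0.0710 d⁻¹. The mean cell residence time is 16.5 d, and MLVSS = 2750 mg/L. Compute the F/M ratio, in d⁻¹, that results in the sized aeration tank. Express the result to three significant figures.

F/M ≈ 0.200 d⁻¹

From the SRT design equation V = Y Q (S₀−S) θ_c / [X (1 + k_d θ_c)] = 0.683 × 26900 × (695 − 24.1) × 16.5 / [2750 × (1 + 0.0710 × 16.5)] = 2.03×10^8 / 5972 = 34058 m³.
F/M = applied load / biomass = Q·S₀/(V·X) = 26900 × 695 / (34058 × 2750) = 0.1996 d⁻¹.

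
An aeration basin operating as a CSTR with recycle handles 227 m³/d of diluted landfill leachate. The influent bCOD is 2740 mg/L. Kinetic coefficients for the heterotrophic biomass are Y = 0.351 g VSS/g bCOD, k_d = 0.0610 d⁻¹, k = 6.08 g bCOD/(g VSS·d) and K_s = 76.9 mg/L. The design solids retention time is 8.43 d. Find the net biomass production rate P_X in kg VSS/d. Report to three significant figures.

P_X ≈ 144 kg VSS/d

Effluent substrate depends only on kinetics and SRT: S = K_s(1 + k_d θ_c) / [θ_c(Yk − k_d) − 1] = 76.9 × (1 + 0.0610 × 8.43) / [8.43 × (0.351 × 6.08 − 0.0610) − 1] = 116.4 / 16.48 = 7.067 mg/L.
Observed yield with endogenous decay: Y_obs = Y / (1 + k_d·θ_c) = 0.351 / (1 + 0.0610 × 8.43) = 0.351 / 1.514 = 0.2318 g VSS/g bCOD.
Q·(S₀ − S) = 227 × (2740 − 7.07) × 10⁻³ = 620.4 kg/d removed.
Biomass produced: P_X = Y_obs·Q·ΔS = 0.2318 × 620.4 ≈ 143.8 kg VSS/d.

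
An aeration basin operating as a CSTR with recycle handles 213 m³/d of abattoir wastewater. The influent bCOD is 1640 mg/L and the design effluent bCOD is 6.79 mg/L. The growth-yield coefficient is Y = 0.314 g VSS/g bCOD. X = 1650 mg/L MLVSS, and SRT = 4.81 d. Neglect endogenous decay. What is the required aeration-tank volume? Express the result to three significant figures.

Biomass mass balance (decay neglected): V·X = Y·Q·(S₀ − S)·θ_c, so V = 0.314 × 213 × (1640 − 6.79) × 4.81 / 1650 = 318.4 m³.

V ≈ 318 m³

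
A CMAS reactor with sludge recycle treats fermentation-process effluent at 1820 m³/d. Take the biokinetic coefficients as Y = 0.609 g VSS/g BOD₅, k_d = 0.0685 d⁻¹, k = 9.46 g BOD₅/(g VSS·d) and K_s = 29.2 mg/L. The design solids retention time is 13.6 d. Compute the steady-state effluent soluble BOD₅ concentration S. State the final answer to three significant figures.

For a completely mixed reactor with recycle the Lawrence–McCarty relation gives S = K_s·(1 + k_d·θ_c) / [θ_c·(Y·k − k_d) − 1] = 29.2 × (1 + 0.0685 × 13.6) / [13.6 × (0.609 × 9.46 − 0.0685) − 1] = 56.40 / 76.42 = 0.7381 mg/L.

S ≈ 0.738 mg/L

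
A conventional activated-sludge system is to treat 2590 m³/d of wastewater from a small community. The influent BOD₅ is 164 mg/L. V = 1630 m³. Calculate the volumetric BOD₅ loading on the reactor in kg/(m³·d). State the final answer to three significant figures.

Volumetric loading L_v = Q·S₀ / V = 2590 × 164 g/m³ / 1630 m³ = 260.6 g/(m³·d) = 0.2606 kg BOD₅/(m³·d).

L_v ≈ 0.261 kg BOD₅/(m³·d)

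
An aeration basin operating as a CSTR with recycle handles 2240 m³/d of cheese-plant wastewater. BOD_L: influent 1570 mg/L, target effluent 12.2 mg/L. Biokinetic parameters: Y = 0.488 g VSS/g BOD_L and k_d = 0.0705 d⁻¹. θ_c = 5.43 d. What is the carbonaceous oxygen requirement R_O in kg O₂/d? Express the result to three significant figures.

Observed yield with endogenous decay: Y_obs = Y / (1 + k_d·θ_c) = 0.488 / (1 + 0.0705 × 5.43) = 0.488 / 1.383 = 0.3529 g VSS/g BOD_L.
ΔS = 1570 − 12.2 = 1558 mg/L, so the substrate removal rate is 2240 × 1558/1000 = 3489 kg BOD_L/d.
Net sludge production P_X = 0.3529 × 3489 = 1231 kg VSS/d.
R_O = Q·(S₀ − S) − 1.42·P_X = 3489 − 1.42 × 1231 = 1741 kg O₂/d.

R_O ≈ 1740 kg O₂/d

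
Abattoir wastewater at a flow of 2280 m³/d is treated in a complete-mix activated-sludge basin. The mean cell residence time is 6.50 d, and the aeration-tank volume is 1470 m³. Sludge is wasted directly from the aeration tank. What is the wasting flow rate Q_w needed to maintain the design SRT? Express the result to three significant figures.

With mixed-liquor wasting, θ_c = V/Q_w, so Q_w = V/θ_c = 1470/6.50 = 226.2 m³/d.

Q_w ≈ 226 m³/d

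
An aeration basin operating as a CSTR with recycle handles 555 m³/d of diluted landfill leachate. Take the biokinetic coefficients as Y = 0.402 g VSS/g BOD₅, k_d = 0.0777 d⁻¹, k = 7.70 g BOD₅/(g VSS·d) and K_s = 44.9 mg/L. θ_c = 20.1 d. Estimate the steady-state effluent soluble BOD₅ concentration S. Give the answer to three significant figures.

For a completely mixed reactor with recycle the Lawrence–McCarty relation gives S = K_s·(1 + k_d·θ_c) / [θ_c·(Y·k − k_d) − 1] = 44.9 × (1 + 0.0777 × 20.1) / [20.1 × (0.402 × 7.70 − 0.0777) − 1] = 115.0 / 59.66 = 1.928 mg/L.

S ≈ 1.93 mg/L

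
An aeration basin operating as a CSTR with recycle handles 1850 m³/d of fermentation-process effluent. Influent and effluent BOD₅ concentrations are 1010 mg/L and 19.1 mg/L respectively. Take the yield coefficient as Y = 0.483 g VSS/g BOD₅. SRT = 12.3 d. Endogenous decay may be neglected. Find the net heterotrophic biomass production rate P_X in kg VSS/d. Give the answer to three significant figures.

P_X ≈ 885 kg VSS/d

With endogenous decay neglected, the observed yield equals the true yield: Y_obs = Y = 0.483 g VSS/g BOD₅.
Mass of BOD₅ removed per day: Q(S₀ − S) = 1850 × 990.9 g/m³ = 1833 kg/d.
So the net sludge growth is P_X = 0.4830 × 1833 = 885.4 kg VSS/d.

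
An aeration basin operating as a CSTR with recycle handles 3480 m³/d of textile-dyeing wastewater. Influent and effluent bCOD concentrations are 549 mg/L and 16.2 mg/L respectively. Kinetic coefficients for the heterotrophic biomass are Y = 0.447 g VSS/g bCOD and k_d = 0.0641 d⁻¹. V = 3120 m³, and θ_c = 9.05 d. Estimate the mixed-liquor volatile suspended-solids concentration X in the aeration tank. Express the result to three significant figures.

X ≈ 1520 mg/L

From V·X·(1 + k_d·θ_c) = Y·Q·(S₀ − S)·θ_c: X = 0.447 × 3480 × (549 − 16.2) × 9.05 / [3120 × (1 + 0.0641 × 9.05)] = 1521 mg/L.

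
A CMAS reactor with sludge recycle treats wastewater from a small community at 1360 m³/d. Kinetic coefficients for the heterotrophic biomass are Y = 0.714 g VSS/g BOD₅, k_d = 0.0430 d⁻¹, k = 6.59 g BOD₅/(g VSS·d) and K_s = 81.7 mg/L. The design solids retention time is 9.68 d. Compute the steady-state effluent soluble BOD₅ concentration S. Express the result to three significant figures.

S ≈ 2.62 mg/L

From the Monod/SRT balance for a CMAS, S = K_s·(1+k_d θ_c)/[θ_c·(Y k − k_d) − 1] = 81.7 × (1 + 0.0430 × 9.68) / [9.68 × (0.714 × 6.59 − 0.0430) − 1] = 115.7 / 44.13 = 2.622 mg/L.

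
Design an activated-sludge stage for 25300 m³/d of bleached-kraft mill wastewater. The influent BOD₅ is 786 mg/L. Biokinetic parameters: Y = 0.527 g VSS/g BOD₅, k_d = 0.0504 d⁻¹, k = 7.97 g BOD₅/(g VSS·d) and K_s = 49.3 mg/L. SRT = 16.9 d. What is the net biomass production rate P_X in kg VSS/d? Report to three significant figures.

Effluent substrate depends only on kinetics and SRT: S = K_s(1 + k_d θ_c) / [θ_c(Yk − k_d) − 1] = 49.3 × (1 + 0.0504 × 16.9) / [16.9 × (0.527 × 7.97 − 0.0504) − 1] = 91.29 / 69.13 = 1.321 mg/L.
The observed yield is Y_obs = Y/(1 + k_d·θ_c) = 0.527 / (1 + 0.0504 × 16.9) = 0.527 / 1.852 = 0.2846 g VSS per g BOD₅ removed.
ΔS = 786 − 1.32 = 784.7 mg/L, so the substrate removal rate is 25300 × 784.7/1000 = 19852 kg BOD₅/d.
Biomass produced: P_X = Y_obs·Q·ΔS = 0.2846 × 19852 ≈ 5650 kg VSS/d.

P_X ≈ 5650 kg VSS/d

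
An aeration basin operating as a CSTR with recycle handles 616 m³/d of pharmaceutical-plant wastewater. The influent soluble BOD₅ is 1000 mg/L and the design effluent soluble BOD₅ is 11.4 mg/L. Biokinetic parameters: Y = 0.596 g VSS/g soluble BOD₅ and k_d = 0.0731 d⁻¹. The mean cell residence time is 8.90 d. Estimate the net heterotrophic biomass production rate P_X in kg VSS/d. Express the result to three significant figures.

Observed yield with endogenous decay: Y_obs = Y / (1 + k_d·θ_c) = 0.596 / (1 + 0.0731 × 8.90) = 0.596 / 1.651 = 0.3611 g VSS/g soluble BOD₅.
ΔS = 1000 − 11.4 = 988.6 mg/L, so the substrate removal rate is 616 × 988.6/1000 = 609.0 kg soluble BOD₅/d.
Net biomass production P_X = Y_obs × Q·(S₀ − S) = 0.3611 × 609.0 = 219.9 kg VSS/d.

P_X ≈ 220 kg VSS/d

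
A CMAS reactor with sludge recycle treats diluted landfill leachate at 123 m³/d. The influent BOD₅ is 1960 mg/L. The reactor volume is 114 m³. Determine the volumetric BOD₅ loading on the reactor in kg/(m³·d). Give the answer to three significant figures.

L_v ≈ 2.11 kg BOD₅/(m³·d)

Applied BOD₅ load per unit volume = Q·S₀/V = (123 × 1960/1000)/114.0 = 2.115 kg BOD₅·m⁻³·d⁻¹.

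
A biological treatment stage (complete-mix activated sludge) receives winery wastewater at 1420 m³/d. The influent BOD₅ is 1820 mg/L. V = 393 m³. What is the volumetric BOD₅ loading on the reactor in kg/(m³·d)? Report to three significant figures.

Volumetric loading L_v = Q·S₀ / V = 1420 × 1820 g/m³ / 393.0 m³ = 6576 g/(m³·d) = 6.576 kg BOD₅/(m³·d).

L_v ≈ 6.58 kg BOD₅/(m³·d)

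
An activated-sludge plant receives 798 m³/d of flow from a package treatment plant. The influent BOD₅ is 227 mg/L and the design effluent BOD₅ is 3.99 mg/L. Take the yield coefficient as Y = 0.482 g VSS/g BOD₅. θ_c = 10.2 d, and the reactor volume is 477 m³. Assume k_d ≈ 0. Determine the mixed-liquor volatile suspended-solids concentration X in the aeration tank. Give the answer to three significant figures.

X ≈ 1830 mg/L

Without decay, X = Y Q (S₀−S) θ_c / V = 0.482 × 798 × (227 − 3.99) × 10.2 / 477 = 1834 mg/L.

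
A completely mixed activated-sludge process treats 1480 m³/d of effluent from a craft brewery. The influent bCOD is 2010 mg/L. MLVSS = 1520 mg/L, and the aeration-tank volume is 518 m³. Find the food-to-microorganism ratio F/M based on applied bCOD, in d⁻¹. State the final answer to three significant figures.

Food-to-microorganism ratio F/M = Q S₀ / (V X) = 1480 × 2010 / (518.0 × 1520) = 3.778 d⁻¹.

F/M ≈ 3.78 d⁻¹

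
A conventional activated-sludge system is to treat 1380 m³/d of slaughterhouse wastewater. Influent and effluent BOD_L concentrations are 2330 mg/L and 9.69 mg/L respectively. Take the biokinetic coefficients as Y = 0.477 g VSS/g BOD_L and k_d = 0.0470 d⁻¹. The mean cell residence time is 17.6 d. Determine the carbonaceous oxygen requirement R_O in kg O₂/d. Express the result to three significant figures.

Observed yield with endogenous decay: Y_obs = Y / (1 + k_d·θ_c) = 0.477 / (1 + 0.0470 × 17.6) = 0.477 / 1.827 = 0.2611 g VSS/g BOD_L.
Q·(S₀ − S) = 1380 × (2330 − 9.69) × 10⁻³ = 3202 kg/d removed.
Biomass synthesised: P_X = Y_obs × 3202 = 835.9 kg VSS/d.
Carbonaceous O₂ demand = substrate oxidised − cell-mass equivalent = 3202 − 1.42 × 835.9 = 2015 kg O₂/d.

R_O ≈ 2020 kg O₂/d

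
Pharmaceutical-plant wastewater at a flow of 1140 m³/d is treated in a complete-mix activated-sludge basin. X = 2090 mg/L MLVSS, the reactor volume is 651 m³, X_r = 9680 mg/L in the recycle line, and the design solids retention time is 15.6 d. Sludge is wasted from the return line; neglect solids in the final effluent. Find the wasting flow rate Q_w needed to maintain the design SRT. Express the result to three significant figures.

Wasting from the return line (neglecting effluent solids): Q_w = V·X / (θ_c·X_r) = 651.0 × 2090 / (15.6 × 9680) = 9.010 m³/d.

Q_w ≈ 9.01 m³/d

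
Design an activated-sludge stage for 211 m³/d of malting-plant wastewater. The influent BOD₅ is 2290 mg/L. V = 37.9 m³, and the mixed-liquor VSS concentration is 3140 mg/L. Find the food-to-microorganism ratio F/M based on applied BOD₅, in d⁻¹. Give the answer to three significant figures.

F/M = Q·S₀ / (V·X) = 211 × 2290 / (37.90 × 3140) = 4.060 g BOD₅·(g VSS·d)⁻¹.

F/M ≈ 4.06 d⁻¹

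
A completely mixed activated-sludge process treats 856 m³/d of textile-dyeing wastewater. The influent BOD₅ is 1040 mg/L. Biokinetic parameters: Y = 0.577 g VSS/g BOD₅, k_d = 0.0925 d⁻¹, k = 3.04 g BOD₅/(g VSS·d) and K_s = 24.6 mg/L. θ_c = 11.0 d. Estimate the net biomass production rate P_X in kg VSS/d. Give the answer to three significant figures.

P_X ≈ 254 kg VSS/d

Effluent substrate depends only on kinetics and SRT: S = K_s(1 + k_d θ_c) / [θ_c(Yk − k_d) − 1] = 24.6 × (1 + 0.0925 × 11.0) / [11.0 × (0.577 × 3.04 − 0.0925) − 1] = 49.63 / 17.28 = 2.873 mg/L.
Y_obs = Y / (1 + k_d θ_c) = 0.577 / (1 + 0.0925 × 11.0) = 0.577 / 2.018 = 0.2860.
ΔS = 1040 − 2.87 = 1037 mg/L, so the substrate removal rate is 856 × 1037/1000 = 887.8 kg BOD₅/d.
Biomass produced: P_X = Y_obs·Q·ΔS = 0.2860 × 887.8 ≈ 253.9 kg VSS/d.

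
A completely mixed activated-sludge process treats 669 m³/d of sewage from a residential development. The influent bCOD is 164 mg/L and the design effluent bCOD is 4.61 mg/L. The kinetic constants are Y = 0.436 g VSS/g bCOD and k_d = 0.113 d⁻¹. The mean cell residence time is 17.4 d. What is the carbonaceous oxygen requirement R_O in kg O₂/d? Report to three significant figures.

Correct the yield for decay: Y_obs = Y/(1 + k_d θ_c) = 0.436 / (1 + 0.113 × 17.4) = 0.436 / 2.966 = 0.1470.
Q·(S₀ − S) = 669 × (164 − 4.61) × 10⁻³ = 106.6 kg/d removed.
P_X = Y_obs·Q·(S₀ − S) = 0.1470 × 106.6 = 15.67 kg VSS/d.
R_O = Q·ΔS − 1.42 P_X = 106.6 − 22.26 = 84.38 kg O₂/d.

R_O ≈ 84.4 kg O₂/d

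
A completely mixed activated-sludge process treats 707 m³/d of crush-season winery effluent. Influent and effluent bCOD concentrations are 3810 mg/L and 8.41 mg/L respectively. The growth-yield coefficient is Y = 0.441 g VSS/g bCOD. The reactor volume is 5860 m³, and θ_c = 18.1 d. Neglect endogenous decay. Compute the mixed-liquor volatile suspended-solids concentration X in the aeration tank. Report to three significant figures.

X ≈ 3660 mg/L

Without decay, X = Y Q (S₀−S) θ_c / V = 0.441 × 707 × (3810 − 8.41) × 18.1 / 5860 = 3661 mg/L.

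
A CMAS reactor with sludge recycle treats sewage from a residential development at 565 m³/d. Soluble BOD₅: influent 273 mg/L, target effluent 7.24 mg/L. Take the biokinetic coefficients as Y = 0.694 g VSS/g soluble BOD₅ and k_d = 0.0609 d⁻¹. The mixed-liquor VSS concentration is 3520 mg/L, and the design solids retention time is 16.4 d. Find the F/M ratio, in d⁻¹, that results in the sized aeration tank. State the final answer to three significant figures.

Rearranging the biomass balance for a CMAS with decay, V = Y·Q·ΔS·θ_c / [X·(1+k_d θ_c)] = 0.694 × 565 × (273 − 7.24) × 16.4 / [3520 × (1 + 0.0609 × 16.4)] = 1.71×10^6 / 7036 = 242.9 m³.
F/M = applied load / biomass = Q·S₀/(V·X) = 565 × 273 / (242.9 × 3520) = 0.1804 d⁻¹.

F/M ≈ 0.180 d⁻¹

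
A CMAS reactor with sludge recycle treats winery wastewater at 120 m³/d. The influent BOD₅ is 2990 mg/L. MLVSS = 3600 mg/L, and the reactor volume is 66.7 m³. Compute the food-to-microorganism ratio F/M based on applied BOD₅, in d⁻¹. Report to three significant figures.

F/M ≈ 1.49 d⁻¹

F/M = Q·S₀ / (V·X) = 120 × 2990 / (66.70 × 3600) = 1.494 g BOD₅·(g VSS·d)⁻¹.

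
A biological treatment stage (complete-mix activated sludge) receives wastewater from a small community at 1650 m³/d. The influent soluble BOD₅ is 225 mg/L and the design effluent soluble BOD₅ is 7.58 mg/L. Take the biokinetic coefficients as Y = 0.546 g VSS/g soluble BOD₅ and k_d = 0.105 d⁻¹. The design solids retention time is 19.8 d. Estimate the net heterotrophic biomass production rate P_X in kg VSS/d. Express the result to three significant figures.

P_X ≈ 63.6 kg VSS/d

Y_obs = Y / (1 + k_d θ_c) = 0.546 / (1 + 0.105 × 19.8) = 0.546 / 3.079 = 0.1773.
Mass of soluble BOD₅ removed per day: Q(S₀ − S) = 1650 × 217.4 g/m³ = 358.7 kg/d.
P_X = Y_obs · Q(S₀ − S) = 0.1773 × 358.7 = 63.62 kg VSS/d.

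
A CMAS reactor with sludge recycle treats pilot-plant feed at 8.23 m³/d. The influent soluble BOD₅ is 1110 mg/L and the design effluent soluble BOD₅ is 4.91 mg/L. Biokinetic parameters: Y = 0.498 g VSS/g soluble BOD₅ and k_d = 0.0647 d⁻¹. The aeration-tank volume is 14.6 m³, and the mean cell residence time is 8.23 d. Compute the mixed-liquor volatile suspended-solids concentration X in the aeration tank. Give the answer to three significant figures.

X ≈ 1670 mg/L

From V·X·(1 + k_d·θ_c) = Y·Q·(S₀ − S)·θ_c: X = 0.498 × 8.23 × (1110 − 4.91) × 8.23 / [14.6 × (1 + 0.0647 × 8.23)] = 1666 mg/L.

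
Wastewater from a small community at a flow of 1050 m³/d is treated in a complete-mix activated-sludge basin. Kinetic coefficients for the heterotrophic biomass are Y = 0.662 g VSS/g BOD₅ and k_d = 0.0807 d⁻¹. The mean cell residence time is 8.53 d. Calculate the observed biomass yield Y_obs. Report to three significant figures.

Y_obs = Y / (1 + k_d θ_c) = 0.662 / (1 + 0.0807 × 8.53) = 0.662 / 1.688 = 0.3921.

Y_obs ≈ 0.392 g VSS/g BOD₅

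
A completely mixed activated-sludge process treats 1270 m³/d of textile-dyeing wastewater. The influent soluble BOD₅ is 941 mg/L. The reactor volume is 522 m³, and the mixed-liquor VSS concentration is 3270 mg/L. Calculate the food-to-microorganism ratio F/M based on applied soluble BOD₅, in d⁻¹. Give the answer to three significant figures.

F/M ≈ 0.700 d⁻¹

F/M = applied load / biomass = Q·S₀/(V·X) = 1270 × 941 / (522.0 × 3270) = 0.7001 d⁻¹.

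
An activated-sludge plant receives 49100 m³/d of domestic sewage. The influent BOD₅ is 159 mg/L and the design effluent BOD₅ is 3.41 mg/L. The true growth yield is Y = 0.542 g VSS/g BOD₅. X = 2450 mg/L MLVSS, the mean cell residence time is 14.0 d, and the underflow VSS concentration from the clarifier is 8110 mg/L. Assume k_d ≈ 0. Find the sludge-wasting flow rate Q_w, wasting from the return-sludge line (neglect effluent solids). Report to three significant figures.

With k_d = 0 the design equation reduces to V = Y Q (S₀−S) θ_c / X = 0.542 × 49100 × (159 − 3.41) × 14.0 / 2450 = 23661 m³.
Q_w = (V·X)/(θ_c X_r) = 23661 × 2450 / (14.0 × 8110) = 510.6 m³/d.

Q_w ≈ 511 m³/d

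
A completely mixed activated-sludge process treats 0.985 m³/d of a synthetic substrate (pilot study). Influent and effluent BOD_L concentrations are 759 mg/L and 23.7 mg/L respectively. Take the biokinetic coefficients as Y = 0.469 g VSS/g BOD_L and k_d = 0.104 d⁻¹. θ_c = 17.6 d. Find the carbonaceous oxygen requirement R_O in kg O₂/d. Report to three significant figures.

R_O ≈ 0.554 kg O₂/d

Observed yield with endogenous decay: Y_obs = Y / (1 + k_d·θ_c) = 0.469 / (1 + 0.104 × 17.6) = 0.469 / 2.830 = 0.1657 g VSS/g BOD_L.
Q·(S₀ − S) = 0.985 × (759 − 23.7) × 10⁻³ = 0.7243 kg/d removed.
Biomass synthesised: P_X = Y_obs × 0.7243 = 0.1200 kg VSS/d.
R_O = Q·(S₀ − S) − 1.42·P_X = 0.7243 − 1.42 × 0.1200 = 0.5539 kg O₂/d.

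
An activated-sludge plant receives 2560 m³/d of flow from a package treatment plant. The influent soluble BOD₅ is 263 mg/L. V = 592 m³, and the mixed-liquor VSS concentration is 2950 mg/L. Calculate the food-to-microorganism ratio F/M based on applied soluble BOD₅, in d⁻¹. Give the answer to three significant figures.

F/M ≈ 0.386 d⁻¹

F/M = applied load / biomass = Q·S₀/(V·X) = 2560 × 263 / (592.0 × 2950) = 0.3855 d⁻¹.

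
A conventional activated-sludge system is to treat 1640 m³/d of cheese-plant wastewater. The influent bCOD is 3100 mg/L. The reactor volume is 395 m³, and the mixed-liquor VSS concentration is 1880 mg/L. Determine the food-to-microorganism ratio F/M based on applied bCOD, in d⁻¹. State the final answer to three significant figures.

F/M = applied load / biomass = Q·S₀/(V·X) = 1640 × 3100 / (395.0 × 1880) = 6.846 d⁻¹.

F/M ≈ 6.85 d⁻¹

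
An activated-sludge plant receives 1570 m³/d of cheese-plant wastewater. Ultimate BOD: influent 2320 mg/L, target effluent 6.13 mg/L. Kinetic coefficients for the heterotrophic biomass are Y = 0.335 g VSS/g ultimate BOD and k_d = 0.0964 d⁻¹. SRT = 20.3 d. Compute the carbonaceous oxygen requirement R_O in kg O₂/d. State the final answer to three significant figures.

R_O ≈ 3050 kg O₂/d

The observed yield is Y_obs = Y/(1 + k_d·θ_c) = 0.335 / (1 + 0.0964 × 20.3) = 0.335 / 2.957 = 0.1133 g VSS per g ultimate BOD removed.
ΔS = 2320 − 6.13 = 2314 mg/L, so the substrate removal rate is 1570 × 2314/1000 = 3633 kg ultimate BOD/d.
Net sludge production P_X = 0.1133 × 3633 = 411.6 kg VSS/d.
R_O = Q·ΔS − 1.42 P_X = 3633 − 584.4 = 3048 kg O₂/d.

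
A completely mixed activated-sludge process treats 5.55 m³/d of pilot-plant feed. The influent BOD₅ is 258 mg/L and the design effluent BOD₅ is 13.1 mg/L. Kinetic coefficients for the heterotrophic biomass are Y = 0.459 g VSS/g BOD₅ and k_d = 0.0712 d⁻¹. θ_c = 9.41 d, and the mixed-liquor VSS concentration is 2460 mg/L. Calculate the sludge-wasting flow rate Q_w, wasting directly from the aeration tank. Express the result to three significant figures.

Rearranging the biomass balance for a CMAS with decay, V = Y·Q·ΔS·θ_c / [X·(1+k_d θ_c)] = 0.459 × 5.55 × (258 − 13.1) × 9.41 / [2460 × (1 + 0.0712 × 9.41)] = 5.87×10^3 / 4108 = 1.429 m³.
For wasting at MLVSS concentration, Q_w = V/θ_c = 1.429/9.41 = 0.1519 m³/d.

Q_w ≈ 0.152 m³/d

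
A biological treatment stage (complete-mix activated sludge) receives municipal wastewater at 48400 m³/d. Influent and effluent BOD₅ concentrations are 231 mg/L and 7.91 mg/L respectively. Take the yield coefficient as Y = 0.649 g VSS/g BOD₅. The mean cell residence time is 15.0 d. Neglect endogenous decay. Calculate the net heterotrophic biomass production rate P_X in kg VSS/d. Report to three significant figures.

No decay correction is needed, so Y_obs = Y = 0.649.
Substrate removed = Q·(S₀ − S) = 48400 m³/d × (231 − 7.91) g/m³ = 1.08×10^7 g/d = 10798 kg/d.
P_X = Y_obs · Q(S₀ − S) = 0.6490 × 10798 = 7008 kg VSS/d.

P_X ≈ 7010 kg VSS/d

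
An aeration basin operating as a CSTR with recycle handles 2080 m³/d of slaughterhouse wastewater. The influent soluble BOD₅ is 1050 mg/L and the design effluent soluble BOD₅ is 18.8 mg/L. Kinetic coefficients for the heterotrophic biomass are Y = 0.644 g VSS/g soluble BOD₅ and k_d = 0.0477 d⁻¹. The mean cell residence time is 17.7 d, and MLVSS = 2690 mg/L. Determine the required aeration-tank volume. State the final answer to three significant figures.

From the SRT design equation V = Y Q (S₀−S) θ_c / [X (1 + k_d θ_c)] = 0.644 × 2080 × (1050 − 18.8) × 17.7 / [2690 × (1 + 0.0477 × 17.7)] = 2.44×10^7 / 4961 = 4928 m³.

V ≈ 4930 m³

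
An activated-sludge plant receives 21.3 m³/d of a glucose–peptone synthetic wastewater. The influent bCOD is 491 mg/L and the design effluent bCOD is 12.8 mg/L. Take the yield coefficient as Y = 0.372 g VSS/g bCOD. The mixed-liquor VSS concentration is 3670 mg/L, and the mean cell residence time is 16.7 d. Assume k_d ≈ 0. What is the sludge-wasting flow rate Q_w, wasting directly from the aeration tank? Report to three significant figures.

Biomass mass balance (decay neglected): V·X = Y·Q·(S₀ − S)·θ_c, so V = 0.372 × 21.3 × (491 − 12.8) × 16.7 / 3670 = 17.24 m³.
With mixed-liquor wasting, θ_c = V/Q_w, so Q_w = V/θ_c = 17.24/16.7 = 1.032 m³/d.

Q_w ≈ 1.03 m³/d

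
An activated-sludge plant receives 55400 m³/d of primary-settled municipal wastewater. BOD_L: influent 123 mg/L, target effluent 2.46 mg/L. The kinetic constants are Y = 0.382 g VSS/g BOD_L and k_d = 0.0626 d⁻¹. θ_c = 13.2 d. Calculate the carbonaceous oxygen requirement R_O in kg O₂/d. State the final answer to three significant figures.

Correct the yield for decay: Y_obs = Y/(1 + k_d θ_c) = 0.382 / (1 + 0.0626 × 13.2) = 0.382 / 1.826 = 0.2092.
ΔS = 123 − 2.46 = 120.5 mg/L, so the substrate removal rate is 55400 × 120.5/1000 = 6678 kg BOD_L/d.
Net sludge production P_X = 0.2092 × 6678 = 1397 kg VSS/d.
R_O = Q·(S₀ − S) − 1.42·P_X = 6678 − 1.42 × 1397 = 4694 kg O₂/d.

R_O ≈ 4690 kg O₂/d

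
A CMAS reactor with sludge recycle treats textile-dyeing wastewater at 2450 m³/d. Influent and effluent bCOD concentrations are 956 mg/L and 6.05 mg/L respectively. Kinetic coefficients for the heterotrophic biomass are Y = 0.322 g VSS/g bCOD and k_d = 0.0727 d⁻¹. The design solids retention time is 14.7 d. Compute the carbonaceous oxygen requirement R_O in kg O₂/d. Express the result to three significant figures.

The observed yield is Y_obs = Y/(1 + k_d·θ_c) = 0.322 / (1 + 0.0727 × 14.7) = 0.322 / 2.069 = 0.1557 g VSS per g bCOD removed.
Mass of bCOD removed per day: Q(S₀ − S) = 2450 × 950.0 g/m³ = 2327 kg/d.
Net sludge production P_X = 0.1557 × 2327 = 362.3 kg VSS/d.
R_O = Q·(S₀ − S) − 1.42·P_X = 2327 − 1.42 × 362.3 = 1813 kg O₂/d.

R_O ≈ 1810 kg O₂/d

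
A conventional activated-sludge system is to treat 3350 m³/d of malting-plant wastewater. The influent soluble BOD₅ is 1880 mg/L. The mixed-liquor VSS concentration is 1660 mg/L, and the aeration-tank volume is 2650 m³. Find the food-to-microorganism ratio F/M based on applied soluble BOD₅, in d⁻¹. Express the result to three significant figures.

F/M = applied load / biomass = Q·S₀/(V·X) = 3350 × 1880 / (2650 × 1660) = 1.432 d⁻¹.

F/M ≈ 1.43 d⁻¹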